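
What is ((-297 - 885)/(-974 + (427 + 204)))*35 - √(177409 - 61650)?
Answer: 5910/49 - √115759 ≈ -219.62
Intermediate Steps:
((-297 - 885)/(-974 + (427 + 204)))*35 - √(177409 - 61650) = -1182/(-974 + 631)*35 - √115759 = -1182/(-343)*35 - √115759 = -1182*(-1/343)*35 - √115759 = (1182/343)*35 - √115759 = 5910/49 - √115759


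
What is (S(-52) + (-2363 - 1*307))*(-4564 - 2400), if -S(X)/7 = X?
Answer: 16058984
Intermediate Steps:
S(X) = -7*X
(S(-52) + (-2363 - 1*307))*(-4564 - 2400) = (-7*(-52) + (-2363 - 1*307))*(-4564 - 2400) = (364 + (-2363 - 307))*(-6964) = (364 - 2670)*(-6964) = -2306*(-6964) = 16058984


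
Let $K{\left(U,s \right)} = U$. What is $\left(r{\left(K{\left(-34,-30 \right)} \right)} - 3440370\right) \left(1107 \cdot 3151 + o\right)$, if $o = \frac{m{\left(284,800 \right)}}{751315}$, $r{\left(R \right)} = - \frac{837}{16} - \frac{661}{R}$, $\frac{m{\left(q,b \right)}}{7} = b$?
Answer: $- \frac{490485627268997333791}{40871536} \approx -1.2001 \cdot 10^{13}$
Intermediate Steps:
$m{\left(q,b \right)} = 7 b$
$r{\left(R \right)} = - \frac{837}{16} - \frac{661}{R}$ ($r{\left(R \right)} = \left(-837\right) \frac{1}{16} - \frac{661}{R} = - \frac{837}{16} - \frac{661}{R}$)
$o = \frac{1120}{150263}$ ($o = \frac{7 \cdot 800}{751315} = 5600 \cdot \frac{1}{751315} = \frac{1120}{150263} \approx 0.0074536$)
$\left(r{\left(K{\left(-34,-30 \right)} \right)} - 3440370\right) \left(1107 \cdot 3151 + o\right) = \left(\left(- \frac{837}{16} - \frac{661}{-34}\right) - 3440370\right) \left(1107 \cdot 3151 + \frac{1120}{150263}\right) = \left(\left(- \frac{837}{16} - - \frac{661}{34}\right) - 3440370\right) \left(3488157 + \frac{1120}{150263}\right) = \left(\left(- \frac{837}{16} + \frac{661}{34}\right) - 3440370\right) \frac{524140936411}{150263} = \left(- \frac{8941}{272} - 3440370\right) \frac{524140936411}{150263} = \left(- \frac{935789581}{272}\right) \frac{524140936411}{150263} = - \frac{490485627268997333791}{40871536}$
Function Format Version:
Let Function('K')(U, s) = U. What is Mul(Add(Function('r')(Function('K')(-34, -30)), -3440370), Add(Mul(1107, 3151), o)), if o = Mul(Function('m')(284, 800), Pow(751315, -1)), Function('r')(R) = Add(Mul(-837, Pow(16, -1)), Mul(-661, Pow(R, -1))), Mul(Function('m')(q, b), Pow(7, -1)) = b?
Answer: Rational(-490485627268997333791, 40871536) ≈ -1.2001e+13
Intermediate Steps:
Function('m')(q, b) = Mul(7, b)
Function('r')(R) = Add(Rational(-837, 16), Mul(-661, Pow(R, -1))) (Function('r')(R) = Add(Mul(-837, Rational(1, 16)), Mul(-661, Pow(R, -1))) = Add(Rational(-837, 16), Mul(-661, Pow(R, -1))))
o = Rational(1120, 150263) (o = Mul(Mul(7, 800), Pow(751315, -1)) = Mul(5600, Rational(1, 751315)) = Rational(1120, 150263) ≈ 0.0074536)
Mul(Add(Function('r')(Function('K')(-34, -30)), -3440370), Add(Mul(1107, 3151), o)) = Mul(Add(Add(Rational(-837, 16), Mul(-661, Pow(-34, -1))), -3440370), Add(Mul(1107, 3151), Rational(1120, 150263))) = Mul(Add(Add(Rational(-837, 16), Mul(-661, Rational(-1, 34))), -3440370), Add(3488157, Rational(1120, 150263))) = Mul(Add(Add(Rational(-837, 16), Rational(661, 34)), -3440370), Rational(524140936411, 150263)) = Mul(Add(Rational(-8941, 272), -3440370), Rational(524140936411, 150263)) = Mul(Rational(-935789581, 272), Rational(524140936411, 150263)) = Rational(-490485627268997333791, 40871536)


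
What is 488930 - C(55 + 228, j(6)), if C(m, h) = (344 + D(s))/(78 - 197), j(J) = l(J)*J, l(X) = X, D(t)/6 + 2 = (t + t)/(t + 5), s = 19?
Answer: 116366023/238 ≈ 4.8893e+5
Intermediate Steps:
D(t) = -12 + 12*t/(5 + t) (D(t) = -12 + 6*((t + t)/(t + 5)) = -12 + 6*((2*t)/(5 + t)) = -12 + 6*(2*t/(5 + t)) = -12 + 12*t/(5 + t))
j(J) = J**2 (j(J) = J*J = J**2)
C(m, h) = -683/238 (C(m, h) = (344 - 60/(5 + 19))/(78 - 197) = (344 - 60/24)/(-119) = (344 - 60*1/24)*(-1/119) = (344 - 5/2)*(-1/119) = (683/2)*(-1/119) = -683/238)
488930 - C(55 + 228, j(6)) = 488930 - 1*(-683/238) = 488930 + 683/238 = 116366023/238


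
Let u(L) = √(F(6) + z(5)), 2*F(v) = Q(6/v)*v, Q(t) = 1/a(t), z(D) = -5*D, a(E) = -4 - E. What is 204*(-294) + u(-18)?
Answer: -59976 + 8*I*√10/5 ≈ -59976.0 + 5.0596*I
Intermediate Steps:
Q(t) = 1/(-4 - t)
F(v) = -v/(2*(4 + 6/v)) (F(v) = ((-1/(4 + 6/v))*v)/2 = (-v/(4 + 6/v))/2 = -v/(2*(4 + 6/v)))
u(L) = 8*I*√10/5 (u(L) = √(-1*6²/(12 + 8*6) - 5*5) = √(-1*36/(12 + 48) - 25) = √(-1*36/60 - 25) = √(-1*36*1/60 - 25) = √(-⅗ - 25) = √(-128/5) = 8*I*√10/5)
204*(-294) + u(-18) = 204*(-294) + 8*I*√10/5 = -59976 + 8*I*√10/5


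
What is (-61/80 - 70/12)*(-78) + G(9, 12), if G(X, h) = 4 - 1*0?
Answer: 20739/40 ≈ 518.47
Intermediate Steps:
G(X, h) = 4 (G(X, h) = 4 + 0 = 4)
(-61/80 - 70/12)*(-78) + G(9, 12) = (-61/80 - 70/12)*(-78) + 4 = (-61*1/80 - 70*1/12)*(-78) + 4 = (-61/80 - 35/6)*(-78) + 4 = -1583/240*(-78) + 4 = 20579/40 + 4 = 20739/40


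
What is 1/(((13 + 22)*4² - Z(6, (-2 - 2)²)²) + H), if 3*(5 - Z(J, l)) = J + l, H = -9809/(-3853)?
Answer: 34677/19318604 ≈ 0.0017950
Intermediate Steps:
H = 9809/3853 (H = -9809*(-1/3853) = 9809/3853 ≈ 2.5458)
Z(J, l) = 5 - J/3 - l/3 (Z(J, l) = 5 - (J + l)/3 = 5 + (-J/3 - l/3) = 5 - J/3 - l/3)
1/(((13 + 22)*4² - Z(6, (-2 - 2)²)²) + H) = 1/(((13 + 22)*4² - (5 - ⅓*6 - (-2 - 2)²/3)²) + 9809/3853) = 1/((35*16 - (5 - 2 - ⅓*(-4)²)²) + 9809/3853) = 1/((560 - (5 - 2 - ⅓*16)²) + 9809/3853) = 1/((560 - (5 - 2 - 16/3)²) + 9809/3853) = 1/((560 - (-7/3)²) + 9809/3853) = 1/((560 - 1*49/9) + 9809/3853) = 1/((560 - 49/9) + 9809/3853) = 1/(4991/9 + 9809/3853) = 1/(19318604/34677) = 34677/19318604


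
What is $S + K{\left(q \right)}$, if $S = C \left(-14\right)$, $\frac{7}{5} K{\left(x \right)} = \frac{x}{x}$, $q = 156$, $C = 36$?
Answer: $- \frac{3523}{7} \approx -503.29$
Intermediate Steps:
$K{\left(x \right)} = \frac{5}{7}$ ($K{\left(x \right)} = \frac{5 \frac{x}{x}}{7} = \frac{5}{7} \cdot 1 = \frac{5}{7}$)
$S = -504$ ($S = 36 \left(-14\right) = -504$)
$S + K{\left(q \right)} = -504 + \frac{5}{7} = - \frac{3523}{7}$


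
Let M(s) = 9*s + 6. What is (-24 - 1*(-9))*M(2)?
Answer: -360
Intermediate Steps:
M(s) = 6 + 9*s
(-24 - 1*(-9))*M(2) = (-24 - 1*(-9))*(6 + 9*2) = (-24 + 9)*(6 + 18) = -15*24 = -360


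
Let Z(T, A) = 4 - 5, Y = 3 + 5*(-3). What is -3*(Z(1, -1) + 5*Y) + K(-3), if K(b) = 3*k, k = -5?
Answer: 168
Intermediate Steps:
Y = -12 (Y = 3 - 15 = -12)
Z(T, A) = -1
K(b) = -15 (K(b) = 3*(-5) = -15)
-3*(Z(1, -1) + 5*Y) + K(-3) = -3*(-1 + 5*(-12)) - 15 = -3*(-1 - 60) - 15 = -3*(-61) - 15 = 183 - 15 = 168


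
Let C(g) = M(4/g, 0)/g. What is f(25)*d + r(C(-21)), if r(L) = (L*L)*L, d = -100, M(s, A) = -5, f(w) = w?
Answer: -23152375/9261 ≈ -2500.0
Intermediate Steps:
C(g) = -5/g
r(L) = L³ (r(L) = L²*L = L³)
f(25)*d + r(C(-21)) = 25*(-100) + (-5/(-21))³ = -2500 + (-5*(-1/21))³ = -2500 + (5/21)³ = -2500 + 125/9261 = -23152375/9261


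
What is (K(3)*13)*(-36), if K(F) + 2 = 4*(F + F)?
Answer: -10296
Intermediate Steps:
K(F) = -2 + 8*F (K(F) = -2 + 4*(F + F) = -2 + 4*(2*F) = -2 + 8*F)
(K(3)*13)*(-36) = ((-2 + 8*3)*13)*(-36) = ((-2 + 24)*13)*(-36) = (22*13)*(-36) = 286*(-36) = -10296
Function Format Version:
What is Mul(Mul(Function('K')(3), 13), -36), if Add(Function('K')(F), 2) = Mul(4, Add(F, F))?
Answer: -10296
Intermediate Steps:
Function('K')(F) = Add(-2, Mul(8, F)) (Function('K')(F) = Add(-2, Mul(4, Add(F, F))) = Add(-2, Mul(4, Mul(2, F))) = Add(-2, Mul(8, F)))
Mul(Mul(Function('K')(3), 13), -36) = Mul(Mul(Add(-2, Mul(8, 3)), 13), -36) = Mul(Mul(Add(-2, 24), 13), -36) = Mul(Mul(22, 13), -36) = Mul(286, -36) = -10296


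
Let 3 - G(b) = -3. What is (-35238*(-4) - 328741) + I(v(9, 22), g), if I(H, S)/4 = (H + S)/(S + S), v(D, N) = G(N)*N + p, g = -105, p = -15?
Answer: -6572623/35 ≈ -1.8779e+5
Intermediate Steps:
G(b) = 6 (G(b) = 3 - 1*(-3) = 3 + 3 = 6)
v(D, N) = -15 + 6*N (v(D, N) = 6*N - 15 = -15 + 6*N)
I(H, S) = 2*(H + S)/S (I(H, S) = 4*((H + S)/(S + S)) = 4*((H + S)/((2*S))) = 4*((H + S)*(1/(2*S))) = 4*((H + S)/(2*S)) = 2*(H + S)/S)
(-35238*(-4) - 328741) + I(v(9, 22), g) = (-35238*(-4) - 328741) + (2 + 2*(-15 + 6*22)/(-105)) = (140952 - 328741) + (2 + 2*(-15 + 132)*(-1/105)) = -187789 + (2 + 2*117*(-1/105)) = -187789 + (2 - 78/35) = -187789 - 8/35 = -6572623/35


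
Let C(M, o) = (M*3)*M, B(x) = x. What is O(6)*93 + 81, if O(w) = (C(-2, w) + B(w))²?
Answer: 30213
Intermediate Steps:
C(M, o) = 3*M² (C(M, o) = (3*M)*M = 3*M²)
O(w) = (12 + w)² (O(w) = (3*(-2)² + w)² = (3*4 + w)² = (12 + w)²)
O(6)*93 + 81 = (12 + 6)²*93 + 81 = 18²*93 + 81 = 324*93 + 81 = 30132 + 81 = 30213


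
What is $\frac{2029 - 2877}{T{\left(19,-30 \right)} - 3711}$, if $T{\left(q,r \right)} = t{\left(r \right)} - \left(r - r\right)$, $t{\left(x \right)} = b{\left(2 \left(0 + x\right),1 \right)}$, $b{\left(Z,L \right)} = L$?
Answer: $\frac{8}{35} \approx 0.22857$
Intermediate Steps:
$t{\left(x \right)} = 1$
$T{\left(q,r \right)} = 1$ ($T{\left(q,r \right)} = 1 - \left(r - r\right) = 1 - 0 = 1 + 0 = 1$)
$\frac{2029 - 2877}{T{\left(19,-30 \right)} - 3711} = \frac{2029 - 2877}{1 - 3711} = - \frac{848}{-3710} = \left(-848\right) \left(- \frac{1}{3710}\right) = \frac{8}{35}$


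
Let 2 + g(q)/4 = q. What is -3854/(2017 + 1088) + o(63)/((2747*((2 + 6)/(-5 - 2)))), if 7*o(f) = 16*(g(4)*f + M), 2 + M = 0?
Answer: -13704358/8529435 ≈ -1.6067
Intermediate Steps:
g(q) = -8 + 4*q
M = -2 (M = -2 + 0 = -2)
o(f) = -32/7 + 128*f/7 (o(f) = (16*((-8 + 4*4)*f - 2))/7 = (16*((-8 + 16)*f - 2))/7 = (16*(8*f - 2))/7 = (16*(-2 + 8*f))/7 = (-32 + 128*f)/7 = -32/7 + 128*f/7)
-3854/(2017 + 1088) + o(63)/((2747*((2 + 6)/(-5 - 2)))) = -3854/(2017 + 1088) + (-32/7 + (128/7)*63)/((2747*((2 + 6)/(-5 - 2)))) = -3854/3105 + (-32/7 + 1152)/((2747*(8/(-7)))) = -3854*1/3105 + 8032/(7*((2747*(8*(-1/7))))) = -3854/3105 + 8032/(7*((2747*(-8/7)))) = -3854/3105 + 8032/(7*(-21976/7)) = -3854/3105 + (8032/7)*(-7/21976) = -3854/3105 - 1004/2747 = -13704358/8529435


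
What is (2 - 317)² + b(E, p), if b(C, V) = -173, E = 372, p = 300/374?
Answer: 99052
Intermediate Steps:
p = 150/187 (p = 300*(1/374) = 150/187 ≈ 0.80214)
(2 - 317)² + b(E, p) = (2 - 317)² - 173 = (-315)² - 173 = 99225 - 173 = 99052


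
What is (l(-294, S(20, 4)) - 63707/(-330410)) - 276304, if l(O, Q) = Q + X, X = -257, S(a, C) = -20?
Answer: -4809740237/17390 ≈ -2.7658e+5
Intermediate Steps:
l(O, Q) = -257 + Q (l(O, Q) = Q - 257 = -257 + Q)
(l(-294, S(20, 4)) - 63707/(-330410)) - 276304 = ((-257 - 20) - 63707/(-330410)) - 276304 = (-277 - 63707*(-1/330410)) - 276304 = (-277 + 3353/17390) - 276304 = -4813677/17390 - 276304 = -4809740237/17390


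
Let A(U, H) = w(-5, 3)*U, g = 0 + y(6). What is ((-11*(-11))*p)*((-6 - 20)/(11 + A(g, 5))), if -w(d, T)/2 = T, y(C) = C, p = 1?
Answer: 3146/25 ≈ 125.84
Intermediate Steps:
w(d, T) = -2*T
g = 6 (g = 0 + 6 = 6)
A(U, H) = -6*U (A(U, H) = (-2*3)*U = -6*U)
((-11*(-11))*p)*((-6 - 20)/(11 + A(g, 5))) = (-11*(-11)*1)*((-6 - 20)/(11 - 6*6)) = (121*1)*(-26/(11 - 36)) = 121*(-26/(-25)) = 121*(-26*(-1/25)) = 121*(26/25) = 3146/25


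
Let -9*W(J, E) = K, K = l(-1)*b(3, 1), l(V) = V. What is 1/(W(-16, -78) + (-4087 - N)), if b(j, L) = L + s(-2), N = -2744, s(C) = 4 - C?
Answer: -9/12080 ≈ -0.00074503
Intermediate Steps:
b(j, L) = 6 + L (b(j, L) = L + (4 - 1*(-2)) = L + (4 + 2) = L + 6 = 6 + L)
K = -7 (K = -(6 + 1) = -1*7 = -7)
W(J, E) = 7/9 (W(J, E) = -⅑*(-7) = 7/9)
1/(W(-16, -78) + (-4087 - N)) = 1/(7/9 + (-4087 - 1*(-2744))) = 1/(7/9 + (-4087 + 2744)) = 1/(7/9 - 1343) = 1/(-12080/9) = -9/12080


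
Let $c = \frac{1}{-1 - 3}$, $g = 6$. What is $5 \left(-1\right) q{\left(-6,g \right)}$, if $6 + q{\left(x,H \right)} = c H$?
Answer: $\frac{75}{2} \approx 37.5$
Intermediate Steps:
$c = - \frac{1}{4}$ ($c = \frac{1}{-4} = - \frac{1}{4} \approx -0.25$)
$q{\left(x,H \right)} = -6 - \frac{H}{4}$
$5 \left(-1\right) q{\left(-6,g \right)} = 5 \left(-1\right) \left(-6 - \frac{3}{2}\right) = - 5 \left(-6 - \frac{3}{2}\right) = \left(-5\right) \left(- \frac{15}{2}\right) = \frac{75}{2}$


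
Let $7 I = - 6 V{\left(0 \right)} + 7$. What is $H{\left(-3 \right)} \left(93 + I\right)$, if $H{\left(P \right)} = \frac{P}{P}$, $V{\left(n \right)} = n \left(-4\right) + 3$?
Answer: $\frac{640}{7} \approx 91.429$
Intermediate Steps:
$V{\left(n \right)} = 3 - 4 n$ ($V{\left(n \right)} = - 4 n + 3 = 3 - 4 n$)
$H{\left(P \right)} = 1$
$I = - \frac{11}{7}$ ($I = \frac{- 6 \left(3 - 0\right) + 7}{7} = \frac{- 6 \left(3 + 0\right) + 7}{7} = \frac{\left(-6\right) 3 + 7}{7} = \frac{-18 + 7}{7} = \frac{1}{7} \left(-11\right) = - \frac{11}{7} \approx -1.5714$)
$H{\left(-3 \right)} \left(93 + I\right) = 1 \left(93 - \frac{11}{7}\right) = 1 \cdot \frac{640}{7} = \frac{640}{7}$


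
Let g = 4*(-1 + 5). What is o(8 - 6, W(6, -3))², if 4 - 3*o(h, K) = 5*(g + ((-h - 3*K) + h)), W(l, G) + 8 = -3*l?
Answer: 217156/9 ≈ 24128.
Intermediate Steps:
W(l, G) = -8 - 3*l
g = 16 (g = 4*4 = 16)
o(h, K) = -76/3 + 5*K (o(h, K) = 4/3 - 5*(16 + ((-h - 3*K) + h))/3 = 4/3 - 5*(16 - 3*K)/3 = 4/3 - (80 - 15*K)/3 = 4/3 + (-80/3 + 5*K) = -76/3 + 5*K)
o(8 - 6, W(6, -3))² = (-76/3 + 5*(-8 - 3*6))² = (-76/3 + 5*(-8 - 18))² = (-76/3 + 5*(-26))² = (-76/3 - 130)² = (-466/3)² = 217156/9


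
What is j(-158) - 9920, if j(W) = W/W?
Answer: -9919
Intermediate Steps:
j(W) = 1
j(-158) - 9920 = 1 - 9920 = -9919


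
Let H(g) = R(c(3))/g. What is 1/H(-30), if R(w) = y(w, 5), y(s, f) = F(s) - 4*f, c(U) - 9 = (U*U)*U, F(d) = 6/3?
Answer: 5/3 ≈ 1.6667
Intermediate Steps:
F(d) = 2 (F(d) = 6*(⅓) = 2)
c(U) = 9 + U³ (c(U) = 9 + (U*U)*U = 9 + U²*U = 9 + U³)
y(s, f) = 2 - 4*f
R(w) = -18 (R(w) = 2 - 4*5 = 2 - 20 = -18)
H(g) = -18/g
1/H(-30) = 1/(-18/(-30)) = 1/(-18*(-1/30)) = 1/(⅗) = 5/3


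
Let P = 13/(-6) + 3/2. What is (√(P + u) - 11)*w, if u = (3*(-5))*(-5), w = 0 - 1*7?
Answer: 77 - 7*√669/3 ≈ 16.648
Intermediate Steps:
P = -⅔ (P = 13*(-⅙) + 3*(½) = -13/6 + 3/2 = -⅔ ≈ -0.66667)
w = -7 (w = 0 - 7 = -7)
u = 75 (u = -15*(-5) = 75)
(√(P + u) - 11)*w = (√(-⅔ + 75) - 11)*(-7) = (√(223/3) - 11)*(-7) = (√669/3 - 11)*(-7) = (-11 + √669/3)*(-7) = 77 - 7*√669/3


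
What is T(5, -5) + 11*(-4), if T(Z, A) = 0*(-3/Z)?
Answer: -44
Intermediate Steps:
T(Z, A) = 0
T(5, -5) + 11*(-4) = 0 + 11*(-4) = 0 - 44 = -44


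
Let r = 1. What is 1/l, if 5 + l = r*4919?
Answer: 1/4914 ≈ 0.00020350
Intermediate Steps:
l = 4914 (l = -5 + 1*4919 = -5 + 4919 = 4914)
1/l = 1/4914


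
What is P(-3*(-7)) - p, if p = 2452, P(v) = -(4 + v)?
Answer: -2477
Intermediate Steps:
P(v) = -4 - v
P(-3*(-7)) - p = (-4 - (-3)*(-7)) - 1*2452 = (-4 - 1*21) - 2452 = (-4 - 21) - 2452 = -25 - 2452 = -2477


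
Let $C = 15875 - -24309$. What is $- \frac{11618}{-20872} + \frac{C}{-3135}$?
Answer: $- \frac{401149009}{32716860} \approx -12.261$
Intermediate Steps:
$C = 40184$ ($C = 15875 + 24309 = 40184$)
$- \frac{11618}{-20872} + \frac{C}{-3135} = - \frac{11618}{-20872} + \frac{40184}{-3135} = \left(-11618\right) \left(- \frac{1}{20872}\right) + 40184 \left(- \frac{1}{3135}\right) = \frac{5809}{10436} - \frac{40184}{3135} = - \frac{401149009}{32716860}$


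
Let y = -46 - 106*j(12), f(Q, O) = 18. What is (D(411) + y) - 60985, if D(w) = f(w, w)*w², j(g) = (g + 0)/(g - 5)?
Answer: 20855557/7 ≈ 2.9794e+6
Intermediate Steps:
j(g) = g/(-5 + g)
D(w) = 18*w²
y = -1594/7 (y = -46 - 1272/(-5 + 12) = -46 - 1272/7 = -1594/7 ≈ -227.71)
(D(411) + y) - 60985 = (18*411² - 1594/7) - 60985 = (18*168921 - 1594/7) - 60985 = (3040578 - 1594/7) - 60985 = 21282452/7 - 60985 = 20855557/7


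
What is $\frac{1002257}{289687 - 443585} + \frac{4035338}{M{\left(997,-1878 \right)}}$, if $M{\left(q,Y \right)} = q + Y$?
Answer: $- \frac{621913435941}{135584138} \approx -4586.9$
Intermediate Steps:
$M{\left(q,Y \right)} = Y + q$
$\frac{1002257}{289687 - 443585} + \frac{4035338}{M{\left(997,-1878 \right)}} = \frac{1002257}{289687 - 443585} + \frac{4035338}{-1878 + 997} = \frac{1002257}{289687 - 443585} + \frac{4035338}{-881} = \frac{1002257}{-153898} + 4035338 \left(- \frac{1}{881}\right) = 1002257 \left(- \frac{1}{153898}\right) - \frac{4035338}{881} = - \frac{1002257}{153898} - \frac{4035338}{881} = - \frac{621913435941}{135584138}$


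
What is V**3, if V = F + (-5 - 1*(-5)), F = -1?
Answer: -1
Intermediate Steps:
V = -1 (V = -1 + (-5 - 1*(-5)) = -1 + (-5 + 5) = -1 + 0 = -1)
V**3 = (-1)**3 = -1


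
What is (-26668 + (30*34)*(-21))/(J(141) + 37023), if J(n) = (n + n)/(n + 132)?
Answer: -4376008/3369187 ≈ -1.2988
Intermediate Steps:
J(n) = 2*n/(132 + n) (J(n) = (2*n)/(132 + n) = 2*n/(132 + n))
(-26668 + (30*34)*(-21))/(J(141) + 37023) = (-26668 + (30*34)*(-21))/(2*141/(132 + 141) + 37023) = (-26668 + 1020*(-21))/(2*141/273 + 37023) = (-26668 - 21420)/(2*141*(1/273) + 37023) = -48088/(94/91 + 37023) = -48088/3369187/91 = -48088*91/3369187 = -4376008/3369187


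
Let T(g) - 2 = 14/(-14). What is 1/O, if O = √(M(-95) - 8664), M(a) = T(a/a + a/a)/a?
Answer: -I*√78192695/823081 ≈ -0.010743*I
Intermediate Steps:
T(g) = 1 (T(g) = 2 + 14/(-14) = 2 + 14*(-1/14) = 2 - 1 = 1)
M(a) = 1/a
O = I*√78192695/95 (O = √(1/(-95) - 8664) = √(-1/95 - 8664) = √(-823081/95) = I*√78192695/95 ≈ 93.081*I)
1/O = 1/(I*√78192695/95) = -I*√78192695/823081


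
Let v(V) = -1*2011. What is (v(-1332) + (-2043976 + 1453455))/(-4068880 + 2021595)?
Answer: 592532/2047285 ≈ 0.28942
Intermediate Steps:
v(V) = -2011
(v(-1332) + (-2043976 + 1453455))/(-4068880 + 2021595) = (-2011 + (-2043976 + 1453455))/(-4068880 + 2021595) = (-2011 - 590521)/(-2047285) = -592532*(-1/2047285) = 592532/2047285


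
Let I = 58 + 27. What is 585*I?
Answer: 49725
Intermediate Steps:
I = 85
585*I = 585*85 = 49725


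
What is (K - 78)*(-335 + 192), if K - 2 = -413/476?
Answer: 747461/68 ≈ 10992.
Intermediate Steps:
K = 77/68 (K = 2 - 413/476 = 2 - 413*1/476 = 2 - 59/68 = 77/68 ≈ 1.1324)
(K - 78)*(-335 + 192) = (77/68 - 78)*(-335 + 192) = -5227/68*(-143) = 747461/68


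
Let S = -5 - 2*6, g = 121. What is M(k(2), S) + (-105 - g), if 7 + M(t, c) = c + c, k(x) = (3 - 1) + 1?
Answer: -267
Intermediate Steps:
S = -17 (S = -5 - 12 = -17)
k(x) = 3 (k(x) = 2 + 1 = 3)
M(t, c) = -7 + 2*c (M(t, c) = -7 + (c + c) = -7 + 2*c)
M(k(2), S) + (-105 - g) = (-7 + 2*(-17)) + (-105 - 1*121) = (-7 - 34) + (-105 - 121) = -41 - 226 = -267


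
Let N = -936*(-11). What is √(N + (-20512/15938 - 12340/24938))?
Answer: √101639910136222770182/99365461 ≈ 101.46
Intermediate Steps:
N = 10296
√(N + (-20512/15938 - 12340/24938)) = √(10296 + (-20512/15938 - 12340/24938)) = √(10296 + (-20512*1/15938 - 12340*1/24938)) = √(10296 + (-10256/7969 - 6170/12469)) = √(10296 - 177050794/99365461) = √(1022889735662/99365461) = √101639910136222770182/99365461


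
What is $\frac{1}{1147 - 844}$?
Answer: $\frac{1}{303} \approx 0.0033003$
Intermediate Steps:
$\frac{1}{1147 - 844} = \frac{1}{303}$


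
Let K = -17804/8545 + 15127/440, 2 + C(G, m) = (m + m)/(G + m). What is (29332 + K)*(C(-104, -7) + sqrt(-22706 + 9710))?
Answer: -574100176286/10433445 + 1258604232627*I/375980 ≈ -55025.0 + 3.3475e+6*I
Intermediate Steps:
C(G, m) = -2 + 2*m/(G + m) (C(G, m) = -2 + (m + m)/(G + m) = -2 + (2*m)/(G + m) = -2 + 2*m/(G + m))
K = 24285291/751960 (K = -17804*1/8545 + 15127*(1/440) = -17804/8545 + 15127/440 = 24285291/751960 ≈ 32.296)
(29332 + K)*(C(-104, -7) + sqrt(-22706 + 9710)) = (29332 + 24285291/751960)*(-2*(-104)/(-104 - 7) + sqrt(-22706 + 9710)) = 22080776011*(-2*(-104)/(-111) + sqrt(-12996))/751960 = 22080776011*(-2*(-104)*(-1/111) + 114*I)/751960 = 22080776011*(-208/111 + 114*I)/751960 = -574100176286/10433445 + 1258604232627*I/375980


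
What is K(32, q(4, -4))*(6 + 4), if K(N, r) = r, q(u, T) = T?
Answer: -40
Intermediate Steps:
K(32, q(4, -4))*(6 + 4) = -4*(6 + 4) = -4*10 = -40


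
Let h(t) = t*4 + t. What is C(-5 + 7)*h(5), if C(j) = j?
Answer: 50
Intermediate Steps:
h(t) = 5*t (h(t) = 4*t + t = 5*t)
C(-5 + 7)*h(5) = (-5 + 7)*(5*5) = 2*25 = 50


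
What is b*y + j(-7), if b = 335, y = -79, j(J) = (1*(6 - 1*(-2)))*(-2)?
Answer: -26481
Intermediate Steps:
j(J) = -16 (j(J) = (1*(6 + 2))*(-2) = (1*8)*(-2) = 8*(-2) = -16)
b*y + j(-7) = 335*(-79) - 16 = -26465 - 16 = -26481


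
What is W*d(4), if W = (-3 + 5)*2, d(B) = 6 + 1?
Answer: 28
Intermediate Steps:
d(B) = 7
W = 4 (W = 2*2 = 4)
W*d(4) = 4*7 = 28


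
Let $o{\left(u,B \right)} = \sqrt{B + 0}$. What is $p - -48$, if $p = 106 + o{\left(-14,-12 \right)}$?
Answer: $154 + 2 i \sqrt{3} \approx 154.0 + 3.4641 i$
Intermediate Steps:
$o{\left(u,B \right)} = \sqrt{B}$
$p = 106 + 2 i \sqrt{3}$ ($p = 106 + \sqrt{-12} = 106 + 2 i \sqrt{3} \approx 106.0 + 3.4641 i$)
$p - -48 = \left(106 + 2 i \sqrt{3}\right) - -48 = \left(106 + 2 i \sqrt{3}\right) + \left(-7 + 55\right) = \left(106 + 2 i \sqrt{3}\right) + 48 = 154 + 2 i \sqrt{3}$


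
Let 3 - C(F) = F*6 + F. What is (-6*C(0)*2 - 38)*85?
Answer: -6290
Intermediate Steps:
C(F) = 3 - 7*F (C(F) = 3 - (F*6 + F) = 3 - (6*F + F) = 3 - 7*F)
(-6*C(0)*2 - 38)*85 = (-6*(3 - 7*0)*2 - 38)*85 = (-6*(3 + 0)*2 - 38)*85 = (-6*3*2 - 38)*85 = (-18*2 - 38)*85 = (-36 - 38)*85 = -74*85 = -6290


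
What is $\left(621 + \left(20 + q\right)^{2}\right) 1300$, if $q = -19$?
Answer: $808600$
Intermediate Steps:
$\left(621 + \left(20 + q\right)^{2}\right) 1300 = \left(621 + \left(20 - 19\right)^{2}\right) 1300 = \left(621 + 1^{2}\right) 1300 = \left(621 + 1\right) 1300 = 622 \cdot 1300 = 808600$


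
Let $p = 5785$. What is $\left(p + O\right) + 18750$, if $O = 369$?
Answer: $24904$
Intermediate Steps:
$\left(p + O\right) + 18750 = \left(5785 + 369\right) + 18750 = 6154 + 18750 = 24904$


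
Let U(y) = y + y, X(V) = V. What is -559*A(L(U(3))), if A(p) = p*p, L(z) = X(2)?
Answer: -2236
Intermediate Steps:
U(y) = 2*y
L(z) = 2
A(p) = p**2
-559*A(L(U(3))) = -559*2**2 = -559*4 = -2236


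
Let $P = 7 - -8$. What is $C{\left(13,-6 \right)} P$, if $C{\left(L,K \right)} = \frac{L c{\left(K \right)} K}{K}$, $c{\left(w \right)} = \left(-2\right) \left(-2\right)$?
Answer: $780$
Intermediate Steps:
$c{\left(w \right)} = 4$
$P = 15$ ($P = 7 + 8 = 15$)
$C{\left(L,K \right)} = 4 L$ ($C{\left(L,K \right)} = \frac{L 4 K}{K} = \frac{4 L K}{K} = \frac{4 K L}{K} = 4 L$)
$C{\left(13,-6 \right)} P = 4 \cdot 13 \cdot 15 = 52 \cdot 15 = 780$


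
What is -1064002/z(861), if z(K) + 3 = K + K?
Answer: -1064002/1719 ≈ -618.97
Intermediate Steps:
z(K) = -3 + 2*K (z(K) = -3 + (K + K) = -3 + 2*K)
-1064002/z(861) = -1064002/(-3 + 2*861) = -1064002/(-3 + 1722) = -1064002/1719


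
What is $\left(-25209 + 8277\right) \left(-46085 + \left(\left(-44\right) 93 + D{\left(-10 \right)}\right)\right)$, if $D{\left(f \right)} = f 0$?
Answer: $849596964$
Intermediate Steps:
$D{\left(f \right)} = 0$
$\left(-25209 + 8277\right) \left(-46085 + \left(\left(-44\right) 93 + D{\left(-10 \right)}\right)\right) = \left(-25209 + 8277\right) \left(-46085 + \left(\left(-44\right) 93 + 0\right)\right) = - 16932 \left(-46085 + \left(-4092 + 0\right)\right) = - 16932 \left(-46085 - 4092\right) = \left(-16932\right) \left(-50177\right) = 849596964$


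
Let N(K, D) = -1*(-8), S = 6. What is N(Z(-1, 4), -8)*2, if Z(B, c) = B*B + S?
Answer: 16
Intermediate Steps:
Z(B, c) = 6 + B**2 (Z(B, c) = B*B + 6 = B**2 + 6 = 6 + B**2)
N(K, D) = 8
N(Z(-1, 4), -8)*2 = 8*2 = 16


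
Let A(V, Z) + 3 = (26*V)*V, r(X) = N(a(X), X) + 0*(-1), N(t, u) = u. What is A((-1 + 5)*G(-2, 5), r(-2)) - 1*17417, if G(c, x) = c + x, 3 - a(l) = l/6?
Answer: -13676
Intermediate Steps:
a(l) = 3 - l/6
r(X) = X (r(X) = X + 0*(-1) = X + 0 = X)
A(V, Z) = -3 + 26*V² (A(V, Z) = -3 + (26*V)*V = -3 + 26*V²)
A((-1 + 5)*G(-2, 5), r(-2)) - 1*17417 = (-3 + 26*((-1 + 5)*(-2 + 5))²) - 1*17417 = (-3 + 26*(4*3)²) - 17417 = (-3 + 26*12²) - 17417 = (-3 + 26*144) - 17417 = (-3 + 3744) - 17417 = 3741 - 17417 = -13676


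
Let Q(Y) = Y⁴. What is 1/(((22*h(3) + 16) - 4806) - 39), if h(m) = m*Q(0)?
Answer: -1/4829 ≈ -0.00020708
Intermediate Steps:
h(m) = 0 (h(m) = m*0⁴ = m*0 = 0)
1/(((22*h(3) + 16) - 4806) - 39) = 1/(((22*0 + 16) - 4806) - 39) = 1/(((0 + 16) - 4806) - 39) = 1/((16 - 4806) - 39) = 1/(-4790 - 39) = 1/(-4829) = -1/4829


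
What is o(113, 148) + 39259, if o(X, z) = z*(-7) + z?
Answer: 38371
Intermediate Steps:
o(X, z) = -6*z (o(X, z) = -7*z + z = -6*z)
o(113, 148) + 39259 = -6*148 + 39259 = -888 + 39259 = 38371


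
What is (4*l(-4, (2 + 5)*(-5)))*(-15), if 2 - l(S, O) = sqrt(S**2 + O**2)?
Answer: -120 + 60*sqrt(1241) ≈ 1993.7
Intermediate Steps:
l(S, O) = 2 - sqrt(O**2 + S**2) (l(S, O) = 2 - sqrt(S**2 + O**2) = 2 - sqrt(O**2 + S**2))
(4*l(-4, (2 + 5)*(-5)))*(-15) = (4*(2 - sqrt(((2 + 5)*(-5))**2 + (-4)**2)))*(-15) = (4*(2 - sqrt((7*(-5))**2 + 16)))*(-15) = (4*(2 - sqrt((-35)**2 + 16)))*(-15) = (4*(2 - sqrt(1225 + 16)))*(-15) = (4*(2 - sqrt(1241)))*(-15) = (8 - 4*sqrt(1241))*(-15) = -120 + 60*sqrt(1241)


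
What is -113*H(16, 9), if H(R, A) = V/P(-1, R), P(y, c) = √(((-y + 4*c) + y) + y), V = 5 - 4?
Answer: -113*√7/21 ≈ -14.237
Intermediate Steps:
V = 1
P(y, c) = √(y + 4*c) (P(y, c) = √(4*c + y) = √(y + 4*c))
H(R, A) = (-1 + 4*R)^(-½) (H(R, A) = 1/√(-1 + 4*R) = (-1 + 4*R)^(-½))
-113*H(16, 9) = -113/√(-1 + 4*16) = -113/√(-1 + 64) = -113*√7/21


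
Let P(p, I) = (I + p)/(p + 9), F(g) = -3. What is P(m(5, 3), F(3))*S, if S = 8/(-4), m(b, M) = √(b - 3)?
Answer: 58/79 - 24*√2/79 ≈ 0.30454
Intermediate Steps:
m(b, M) = √(-3 + b)
P(p, I) = (I + p)/(9 + p)
S = -2 (S = 8*(-¼) = -2)
P(m(5, 3), F(3))*S = ((-3 + √(-3 + 5))/(9 + √(-3 + 5)))*(-2) = ((-3 + √2)/(9 + √2))*(-2) = -2*(-3 + √2)/(9 + √2)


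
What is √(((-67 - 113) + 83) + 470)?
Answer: √373 ≈ 19.313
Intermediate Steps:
√(((-67 - 113) + 83) + 470) = √((-180 + 83) + 470) = √(-97 + 470) = √373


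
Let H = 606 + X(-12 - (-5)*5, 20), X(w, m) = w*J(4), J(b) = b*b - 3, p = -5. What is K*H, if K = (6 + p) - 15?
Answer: -10850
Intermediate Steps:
J(b) = -3 + b**2 (J(b) = b**2 - 3 = -3 + b**2)
K = -14 (K = (6 - 5) - 15 = 1 - 15 = -14)
X(w, m) = 13*w (X(w, m) = w*(-3 + 4**2) = w*(-3 + 16) = w*13 = 13*w)
H = 775 (H = 606 + 13*(-12 - (-5)*5) = 606 + 13*(-12 - 1*(-25)) = 606 + 13*(-12 + 25) = 606 + 13*13 = 606 + 169 = 775)
K*H = -14*775 = -10850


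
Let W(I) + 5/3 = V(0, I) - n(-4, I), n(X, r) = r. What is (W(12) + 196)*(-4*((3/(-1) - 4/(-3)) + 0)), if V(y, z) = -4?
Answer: 10700/9 ≈ 1188.9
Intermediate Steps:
W(I) = -17/3 - I (W(I) = -5/3 + (-4 - I) = -17/3 - I)
(W(12) + 196)*(-4*((3/(-1) - 4/(-3)) + 0)) = ((-17/3 - 1*12) + 196)*(-4*((3/(-1) - 4/(-3)) + 0)) = ((-17/3 - 12) + 196)*(-4*((3*(-1) - 4*(-⅓)) + 0)) = (-53/3 + 196)*(-4*((-3 + 4/3) + 0)) = 535*(-4*(-5/3 + 0))/3 = 535*(-4*(-5/3))/3 = (535/3)*(20/3) = 10700/9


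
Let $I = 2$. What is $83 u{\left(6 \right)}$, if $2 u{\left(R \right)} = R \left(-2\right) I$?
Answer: $-996$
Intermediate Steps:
$u{\left(R \right)} = - 2 R$ ($u{\left(R \right)} = \frac{R \left(-2\right) 2}{2} = \frac{- 2 R 2}{2} = \frac{\left(-4\right) R}{2} = - 2 R$)
$83 u{\left(6 \right)} = 83 \left(\left(-2\right) 6\right) = 83 \left(-12\right) = -996$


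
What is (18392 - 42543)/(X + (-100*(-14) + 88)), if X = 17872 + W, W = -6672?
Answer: -24151/12688 ≈ -1.9035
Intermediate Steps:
X = 11200 (X = 17872 - 6672 = 11200)
(18392 - 42543)/(X + (-100*(-14) + 88)) = (18392 - 42543)/(11200 + (-100*(-14) + 88)) = -24151/(11200 + (1400 + 88)) = -24151/(11200 + 1488) = -24151/12688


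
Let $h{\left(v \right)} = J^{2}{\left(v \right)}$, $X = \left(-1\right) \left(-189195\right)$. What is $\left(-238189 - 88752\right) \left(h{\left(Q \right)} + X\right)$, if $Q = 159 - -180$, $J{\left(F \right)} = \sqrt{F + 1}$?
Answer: $-61966762435$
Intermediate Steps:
$J{\left(F \right)} = \sqrt{1 + F}$
$Q = 339$ ($Q = 159 + 180 = 339$)
$X = 189195$
$h{\left(v \right)} = 1 + v$ ($h{\left(v \right)} = \left(\sqrt{1 + v}\right)^{2} = 1 + v$)
$\left(-238189 - 88752\right) \left(h{\left(Q \right)} + X\right) = \left(-238189 - 88752\right) \left(\left(1 + 339\right) + 189195\right) = - 326941 \left(340 + 189195\right) = \left(-326941\right) 189535 = -61966762435$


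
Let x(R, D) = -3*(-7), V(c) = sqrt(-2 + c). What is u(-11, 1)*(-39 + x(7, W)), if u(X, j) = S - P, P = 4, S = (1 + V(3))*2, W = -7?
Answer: 0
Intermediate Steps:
S = 4 (S = (1 + sqrt(-2 + 3))*2 = (1 + sqrt(1))*2 = (1 + 1)*2 = 2*2 = 4)
x(R, D) = 21
u(X, j) = 0 (u(X, j) = 4 - 1*4 = 4 - 4 = 0)
u(-11, 1)*(-39 + x(7, W)) = 0*(-39 + 21) = 0*(-18) = 0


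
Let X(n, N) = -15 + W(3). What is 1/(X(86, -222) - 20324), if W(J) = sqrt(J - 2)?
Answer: -1/20338 ≈ -4.9169e-5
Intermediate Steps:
W(J) = sqrt(-2 + J)
X(n, N) = -14 (X(n, N) = -15 + sqrt(-2 + 3) = -15 + sqrt(1) = -15 + 1 = -14)
1/(X(86, -222) - 20324) = 1/(-14 - 20324) = 1/(-20338) = -1/20338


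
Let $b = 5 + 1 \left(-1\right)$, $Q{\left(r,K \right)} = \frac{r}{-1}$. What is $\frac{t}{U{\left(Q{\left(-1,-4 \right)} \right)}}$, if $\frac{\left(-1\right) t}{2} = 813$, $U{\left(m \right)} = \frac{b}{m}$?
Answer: $- \frac{813}{2} \approx -406.5$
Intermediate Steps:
$Q{\left(r,K \right)} = - r$ ($Q{\left(r,K \right)} = r \left(-1\right) = - r$)
$b = 4$ ($b = 5 - 1 = 4$)
$U{\left(m \right)} = \frac{4}{m}$
$t = -1626$ ($t = \left(-2\right) 813 = -1626$)
$\frac{t}{U{\left(Q{\left(-1,-4 \right)} \right)}} = - \frac{1626}{4 \frac{1}{\left(-1\right) \left(-1\right)}} = - \frac{1626}{4 \cdot 1^{-1}} = - \frac{1626}{4 \cdot 1} = - \frac{1626}{4} = \left(-1626\right) \frac{1}{4} = - \frac{813}{2}$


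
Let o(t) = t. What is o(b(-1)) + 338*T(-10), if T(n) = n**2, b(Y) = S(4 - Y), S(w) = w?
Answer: 33805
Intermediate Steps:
b(Y) = 4 - Y
o(b(-1)) + 338*T(-10) = (4 - 1*(-1)) + 338*(-10)**2 = (4 + 1) + 338*100 = 5 + 33800 = 33805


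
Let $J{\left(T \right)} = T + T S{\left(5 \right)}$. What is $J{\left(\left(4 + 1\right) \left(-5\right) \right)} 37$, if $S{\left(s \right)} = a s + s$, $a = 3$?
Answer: $-19425$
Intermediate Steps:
$S{\left(s \right)} = 4 s$ ($S{\left(s \right)} = 3 s + s = 4 s$)
$J{\left(T \right)} = 21 T$ ($J{\left(T \right)} = T + T 4 \cdot 5 = T + T 20 = T + 20 T = 21 T$)
$J{\left(\left(4 + 1\right) \left(-5\right) \right)} 37 = 21 \left(4 + 1\right) \left(-5\right) 37 = 21 \cdot 5 \left(-5\right) 37 = 21 \left(-25\right) 37 = \left(-525\right) 37 = -19425$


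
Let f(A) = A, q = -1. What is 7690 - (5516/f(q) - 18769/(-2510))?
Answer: 33128291/2510 ≈ 13199.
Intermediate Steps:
7690 - (5516/f(q) - 18769/(-2510)) = 7690 - (5516/(-1) - 18769/(-2510)) = 7690 - (5516*(-1) - 18769*(-1/2510)) = 7690 - (-5516 + 18769/2510) = 7690 - 1*(-13826391/2510) = 7690 + 13826391/2510 = 33128291/2510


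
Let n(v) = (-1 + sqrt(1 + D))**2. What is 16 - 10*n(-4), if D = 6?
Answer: -64 + 20*sqrt(7) ≈ -11.085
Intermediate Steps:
n(v) = (-1 + sqrt(7))**2 (n(v) = (-1 + sqrt(1 + 6))**2 = (-1 + sqrt(7))**2)
16 - 10*n(-4) = 16 - 10*(1 - sqrt(7))**2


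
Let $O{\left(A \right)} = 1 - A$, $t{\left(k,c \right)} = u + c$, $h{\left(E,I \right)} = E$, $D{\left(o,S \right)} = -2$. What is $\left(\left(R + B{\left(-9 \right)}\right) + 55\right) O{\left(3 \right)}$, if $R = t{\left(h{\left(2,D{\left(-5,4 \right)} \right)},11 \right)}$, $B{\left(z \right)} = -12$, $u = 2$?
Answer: $-112$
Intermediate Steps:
$t{\left(k,c \right)} = 2 + c$
$R = 13$ ($R = 2 + 11 = 13$)
$\left(\left(R + B{\left(-9 \right)}\right) + 55\right) O{\left(3 \right)} = \left(\left(13 - 12\right) + 55\right) \left(1 - 3\right) = \left(1 + 55\right) \left(1 - 3\right) = 56 \left(-2\right) = -112$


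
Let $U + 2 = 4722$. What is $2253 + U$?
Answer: $6973$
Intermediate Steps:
$U = 4720$ ($U = -2 + 4722 = 4720$)
$2253 + U = 2253 + 4720 = 6973$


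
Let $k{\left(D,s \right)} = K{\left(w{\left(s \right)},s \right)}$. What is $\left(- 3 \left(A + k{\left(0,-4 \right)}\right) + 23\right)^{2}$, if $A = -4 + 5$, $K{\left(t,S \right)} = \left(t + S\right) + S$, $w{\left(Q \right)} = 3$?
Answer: $1225$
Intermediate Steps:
$K{\left(t,S \right)} = t + 2 S$ ($K{\left(t,S \right)} = \left(S + t\right) + S = t + 2 S$)
$k{\left(D,s \right)} = 3 + 2 s$
$A = 1$
$\left(- 3 \left(A + k{\left(0,-4 \right)}\right) + 23\right)^{2} = \left(- 3 \left(1 + \left(3 + 2 \left(-4\right)\right)\right) + 23\right)^{2} = \left(- 3 \left(1 + \left(3 - 8\right)\right) + 23\right)^{2} = \left(- 3 \left(1 - 5\right) + 23\right)^{2} = \left(\left(-3\right) \left(-4\right) + 23\right)^{2} = \left(12 + 23\right)^{2} = 35^{2} = 1225$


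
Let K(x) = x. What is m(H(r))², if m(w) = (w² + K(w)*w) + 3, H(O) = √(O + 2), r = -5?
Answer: 9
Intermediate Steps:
H(O) = √(2 + O)
m(w) = 3 + 2*w² (m(w) = (w² + w*w) + 3 = (w² + w²) + 3 = 2*w² + 3 = 3 + 2*w²)
m(H(r))² = (3 + 2*(√(2 - 5))²)² = (3 + 2*(√(-3))²)² = (3 + 2*(I*√3)²)² = (3 + 2*(-3))² = (3 - 6)² = (-3)² = 9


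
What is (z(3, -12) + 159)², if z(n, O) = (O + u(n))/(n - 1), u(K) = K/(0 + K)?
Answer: 94249/4 ≈ 23562.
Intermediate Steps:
u(K) = 1 (u(K) = K/K = 1)
z(n, O) = (1 + O)/(-1 + n) (z(n, O) = (O + 1)/(n - 1) = (1 + O)/(-1 + n))
(z(3, -12) + 159)² = ((1 - 12)/(-1 + 3) + 159)² = (-11/2 + 159)² = (307/2)² = 94249/4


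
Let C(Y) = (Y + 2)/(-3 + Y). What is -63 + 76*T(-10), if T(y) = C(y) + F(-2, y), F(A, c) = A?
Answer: -2187/13 ≈ -168.23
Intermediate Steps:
C(Y) = (2 + Y)/(-3 + Y)
T(y) = -2 + (2 + y)/(-3 + y) (T(y) = (2 + y)/(-3 + y) - 2 = -2 + (2 + y)/(-3 + y))
-63 + 76*T(-10) = -63 + 76*((8 - 1*(-10))/(-3 - 10)) = -63 + 76*((8 + 10)/(-13)) = -63 + 76*(-1/13*18) = -63 + 76*(-18/13) = -63 - 1368/13 = -2187/13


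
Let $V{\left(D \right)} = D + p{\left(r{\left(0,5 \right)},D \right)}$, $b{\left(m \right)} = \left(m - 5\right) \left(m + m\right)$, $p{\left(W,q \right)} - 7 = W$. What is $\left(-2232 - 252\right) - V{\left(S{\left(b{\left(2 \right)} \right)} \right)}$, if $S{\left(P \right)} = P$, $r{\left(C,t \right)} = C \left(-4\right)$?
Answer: $-2479$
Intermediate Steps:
$r{\left(C,t \right)} = - 4 C$
$p{\left(W,q \right)} = 7 + W$
$b{\left(m \right)} = 2 m \left(-5 + m\right)$ ($b{\left(m \right)} = \left(-5 + m\right) 2 m = 2 m \left(-5 + m\right)$)
$V{\left(D \right)} = 7 + D$ ($V{\left(D \right)} = D + \left(7 - 0\right) = D + \left(7 + 0\right) = D + 7 = 7 + D$)
$\left(-2232 - 252\right) - V{\left(S{\left(b{\left(2 \right)} \right)} \right)} = \left(-2232 - 252\right) - \left(7 + 2 \cdot 2 \left(-5 + 2\right)\right) = \left(-2232 - 252\right) - \left(7 + 2 \cdot 2 \left(-3\right)\right) = -2484 - \left(7 - 12\right) = -2484 - -5 = -2484 + 5 = -2479$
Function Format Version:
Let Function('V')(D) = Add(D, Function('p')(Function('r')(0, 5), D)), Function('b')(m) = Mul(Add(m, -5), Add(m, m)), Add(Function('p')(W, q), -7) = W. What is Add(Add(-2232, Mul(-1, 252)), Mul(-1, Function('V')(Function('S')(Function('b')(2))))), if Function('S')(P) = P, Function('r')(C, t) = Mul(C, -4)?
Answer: -2479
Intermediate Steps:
Function('r')(C, t) = Mul(-4, C)
Function('p')(W, q) = Add(7, W)
Function('b')(m) = Mul(2, m, Add(-5, m)) (Function('b')(m) = Mul(Add(-5, m), Mul(2, m)) = Mul(2, m, Add(-5, m)))
Function('V')(D) = Add(7, D) (Function('V')(D) = Add(D, Add(7, Mul(-4, 0))) = Add(D, Add(7, 0)) = Add(D, 7) = Add(7, D))
Add(Add(-2232, Mul(-1, 252)), Mul(-1, Function('V')(Function('S')(Function('b')(2))))) = Add(Add(-2232, Mul(-1, 252)), Mul(-1, Add(7, Mul(2, 2, Add(-5, 2))))) = Add(Add(-2232, -252), Mul(-1, Add(7, Mul(2, 2, -3)))) = Add(-2484, Mul(-1, Add(7, -12))) = Add(-2484, Mul(-1, -5)) = Add(-2484, 5) = -2479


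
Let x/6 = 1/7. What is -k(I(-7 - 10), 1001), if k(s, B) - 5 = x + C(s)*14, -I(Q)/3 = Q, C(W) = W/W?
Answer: -139/7 ≈ -19.857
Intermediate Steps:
x = 6/7 ≈ 0.85714
C(W) = 1
I(Q) = -3*Q
k(s, B) = 139/7 (k(s, B) = 5 + (6/7 + 1*14) = 5 + (6/7 + 14) = 5 + 104/7 = 139/7)
-k(I(-7 - 10), 1001) = -1*139/7 = -139/7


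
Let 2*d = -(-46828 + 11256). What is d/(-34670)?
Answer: -8893/17335 ≈ -0.51301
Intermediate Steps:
d = 17786 (d = (-(-46828 + 11256))/2 = (-1*(-35572))/2 = (½)*35572 = 17786)
d/(-34670) = 17786/(-34670) = 17786*(-1/34670) = -8893/17335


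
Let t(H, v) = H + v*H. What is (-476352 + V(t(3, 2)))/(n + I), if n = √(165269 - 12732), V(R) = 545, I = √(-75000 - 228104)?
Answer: -475807/(7*√3113 + 64*I*√74) ≈ -407.85 + 574.92*I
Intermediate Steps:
t(H, v) = H + H*v
I = 64*I*√74 (I = √(-303104) = 64*I*√74 ≈ 550.55*I)
n = 7*√3113 (n = √152537 = 7*√3113 ≈ 390.56)
(-476352 + V(t(3, 2)))/(n + I) = (-476352 + 545)/(7*√3113 + 64*I*√74) = -475807/(7*√3113 + 64*I*√74)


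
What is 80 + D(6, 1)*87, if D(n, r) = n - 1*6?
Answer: 80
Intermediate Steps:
D(n, r) = -6 + n (D(n, r) = n - 6 = -6 + n)
80 + D(6, 1)*87 = 80 + (-6 + 6)*87 = 80 + 0*87 = 80 + 0 = 80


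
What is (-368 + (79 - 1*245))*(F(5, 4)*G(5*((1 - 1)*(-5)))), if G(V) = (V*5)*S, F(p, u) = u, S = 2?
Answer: 0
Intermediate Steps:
G(V) = 10*V (G(V) = (V*5)*2 = (5*V)*2 = 10*V)
(-368 + (79 - 1*245))*(F(5, 4)*G(5*((1 - 1)*(-5)))) = (-368 + (79 - 1*245))*(4*(10*(5*((1 - 1)*(-5))))) = (-368 + (79 - 245))*(4*(10*(5*(0*(-5))))) = (-368 - 166)*(4*(10*(5*0))) = -2136*10*0 = -2136*0 = -534*0 = 0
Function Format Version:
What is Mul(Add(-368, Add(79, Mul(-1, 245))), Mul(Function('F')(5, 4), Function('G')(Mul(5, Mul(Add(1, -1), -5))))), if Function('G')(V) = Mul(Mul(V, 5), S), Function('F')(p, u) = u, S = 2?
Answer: 0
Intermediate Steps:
Function('G')(V) = Mul(10, V) (Function('G')(V) = Mul(Mul(V, 5), 2) = Mul(Mul(5, V), 2) = Mul(10, V))
Mul(Add(-368, Add(79, Mul(-1, 245))), Mul(Function('F')(5, 4), Function('G')(Mul(5, Mul(Add(1, -1), -5))))) = Mul(Add(-368, Add(79, Mul(-1, 245))), Mul(4, Mul(10, Mul(5, Mul(Add(1, -1), -5))))) = Mul(Add(-368, Add(79, -245)), Mul(4, Mul(10, Mul(5, Mul(0, -5))))) = Mul(Add(-368, -166), Mul(4, Mul(10, Mul(5, 0)))) = Mul(-534, Mul(4, Mul(10, 0))) = Mul(-534, Mul(4, 0)) = Mul(-534, 0) = 0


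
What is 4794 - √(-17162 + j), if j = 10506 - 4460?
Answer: 4794 - 2*I*√2779 ≈ 4794.0 - 105.43*I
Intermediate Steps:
j = 6046
4794 - √(-17162 + j) = 4794 - √(-17162 + 6046) = 4794 - √(-11116) = 4794 - 2*I*√2779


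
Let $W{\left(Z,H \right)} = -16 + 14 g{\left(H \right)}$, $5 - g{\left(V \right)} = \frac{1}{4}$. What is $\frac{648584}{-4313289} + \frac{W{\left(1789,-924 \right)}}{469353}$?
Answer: $- \frac{202798016705}{1349636754678} \approx -0.15026$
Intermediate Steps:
$g{\left(V \right)} = \frac{19}{4}$ ($g{\left(V \right)} = 5 - \frac{1}{4} = \frac{19}{4}$)
$W{\left(Z,H \right)} = \frac{101}{2}$ ($W{\left(Z,H \right)} = -16 + 14 \cdot \frac{19}{4} = -16 + \frac{133}{2} = \frac{101}{2}$)
$\frac{648584}{-4313289} + \frac{W{\left(1789,-924 \right)}}{469353} = \frac{648584}{-4313289} + \frac{101}{2 \cdot 469353} = 648584 \left(- \frac{1}{4313289}\right) + \frac{101}{2} \cdot \frac{1}{469353} = - \frac{648584}{4313289} + \frac{101}{938706} = - \frac{202798016705}{1349636754678}$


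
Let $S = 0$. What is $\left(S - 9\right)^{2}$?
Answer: $81$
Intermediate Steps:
$\left(S - 9\right)^{2} = \left(0 - 9\right)^{2} = \left(-9\right)^{2} = 81$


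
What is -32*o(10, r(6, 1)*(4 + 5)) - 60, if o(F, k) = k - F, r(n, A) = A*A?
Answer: -28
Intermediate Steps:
r(n, A) = A²
-32*o(10, r(6, 1)*(4 + 5)) - 60 = -32*(1²*(4 + 5) - 1*10) - 60 = -32*(1*9 - 10) - 60 = -32*(9 - 10) - 60 = -32*(-1) - 60 = 32 - 60 = -28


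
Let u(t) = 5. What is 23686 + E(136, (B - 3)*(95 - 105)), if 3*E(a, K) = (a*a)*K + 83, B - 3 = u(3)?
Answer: -284553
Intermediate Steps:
B = 8 (B = 3 + 5 = 8)
E(a, K) = 83/3 + K*a**2/3 (E(a, K) = ((a*a)*K + 83)/3 = (a**2*K + 83)/3 = (K*a**2 + 83)/3 = (83 + K*a**2)/3 = 83/3 + K*a**2/3)
23686 + E(136, (B - 3)*(95 - 105)) = 23686 + (83/3 + (1/3)*((8 - 3)*(95 - 105))*136**2) = 23686 + (83/3 + (1/3)*(5*(-10))*18496) = 23686 + (83/3 + (1/3)*(-50)*18496) = 23686 + (83/3 - 924800/3) = 23686 - 308239 = -284553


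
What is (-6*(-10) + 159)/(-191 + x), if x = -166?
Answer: -73/119 ≈ -0.61345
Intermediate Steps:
(-6*(-10) + 159)/(-191 + x) = (-6*(-10) + 159)/(-191 - 166) = (60 + 159)/(-357) = 219*(-1/357) = -73/119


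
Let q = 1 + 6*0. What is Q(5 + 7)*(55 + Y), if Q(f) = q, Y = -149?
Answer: -94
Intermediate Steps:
q = 1 (q = 1 + 0 = 1)
Q(f) = 1
Q(5 + 7)*(55 + Y) = 1*(55 - 149) = 1*(-94) = -94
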